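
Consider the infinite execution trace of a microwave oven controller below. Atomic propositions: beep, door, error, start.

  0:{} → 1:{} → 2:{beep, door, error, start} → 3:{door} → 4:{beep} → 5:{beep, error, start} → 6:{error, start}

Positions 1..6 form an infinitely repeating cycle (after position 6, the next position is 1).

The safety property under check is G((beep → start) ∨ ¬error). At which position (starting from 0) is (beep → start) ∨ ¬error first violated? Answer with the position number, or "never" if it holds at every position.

never

(beep → start) ∨ ¬error holds at every position 0..6, and those are all the positions the trace ever visits, so the invariant G((beep → start) ∨ ¬error) is never violated.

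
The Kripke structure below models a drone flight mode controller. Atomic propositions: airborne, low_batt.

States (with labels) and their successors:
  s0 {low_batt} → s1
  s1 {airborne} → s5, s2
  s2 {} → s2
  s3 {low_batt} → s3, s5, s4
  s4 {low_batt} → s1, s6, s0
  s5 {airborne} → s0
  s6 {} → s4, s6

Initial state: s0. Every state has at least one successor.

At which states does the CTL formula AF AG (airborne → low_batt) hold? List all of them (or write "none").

{s2}

States satisfying AG (airborne → low_batt): {s2}.
States satisfying AF AG (airborne → low_batt): {s2}.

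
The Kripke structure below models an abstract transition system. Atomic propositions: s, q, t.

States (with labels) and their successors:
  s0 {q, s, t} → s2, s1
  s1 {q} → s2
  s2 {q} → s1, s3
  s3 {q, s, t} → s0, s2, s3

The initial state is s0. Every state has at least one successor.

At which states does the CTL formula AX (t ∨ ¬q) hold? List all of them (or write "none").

States satisfying t ∨ ¬q: {s0, s3}.
States satisfying AX (t ∨ ¬q): ∅.

none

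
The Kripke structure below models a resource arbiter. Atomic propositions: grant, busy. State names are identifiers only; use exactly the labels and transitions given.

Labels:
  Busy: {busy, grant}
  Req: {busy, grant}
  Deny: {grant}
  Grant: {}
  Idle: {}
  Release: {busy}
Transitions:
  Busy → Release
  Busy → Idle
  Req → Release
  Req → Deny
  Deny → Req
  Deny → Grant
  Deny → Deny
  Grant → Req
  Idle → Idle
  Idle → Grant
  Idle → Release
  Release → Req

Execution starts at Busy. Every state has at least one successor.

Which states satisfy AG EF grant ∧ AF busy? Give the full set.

States satisfying EF grant: {Busy, Req, Deny, Grant, Idle, Release}.
States satisfying AG EF grant: {Busy, Req, Deny, Grant, Idle, Release}.
States satisfying busy: {Busy, Req, Release}.
States satisfying AF busy: {Busy, Req, Grant, Release}.
States satisfying AG EF grant ∧ AF busy: {Busy, Req, Grant, Release}.

{Busy, Req, Grant, Release}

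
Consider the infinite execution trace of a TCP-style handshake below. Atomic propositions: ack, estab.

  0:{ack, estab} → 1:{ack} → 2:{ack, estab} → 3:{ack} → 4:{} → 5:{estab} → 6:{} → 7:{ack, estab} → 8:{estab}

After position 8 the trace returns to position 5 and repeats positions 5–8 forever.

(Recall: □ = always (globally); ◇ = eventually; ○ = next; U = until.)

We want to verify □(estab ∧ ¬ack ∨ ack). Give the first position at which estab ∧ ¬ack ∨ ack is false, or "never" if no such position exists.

4

Check estab ∧ ¬ack ∨ ack at each position in order: 0 ✓, 1 ✓, 2 ✓, 3 ✓.
At position 4 the labels are {}, so estab ∧ ¬ack ∨ ack is false there. This is the first violation.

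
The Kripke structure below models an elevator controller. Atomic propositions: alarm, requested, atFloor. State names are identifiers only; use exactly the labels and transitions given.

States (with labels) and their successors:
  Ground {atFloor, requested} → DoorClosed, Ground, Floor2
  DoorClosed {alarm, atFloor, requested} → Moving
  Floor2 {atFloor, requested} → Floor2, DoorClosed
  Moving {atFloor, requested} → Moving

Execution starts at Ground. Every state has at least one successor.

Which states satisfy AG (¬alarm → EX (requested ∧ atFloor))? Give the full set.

States satisfying ¬alarm → EX (requested ∧ atFloor): {Ground, DoorClosed, Floor2, Moving}.
States satisfying AG (¬alarm → EX (requested ∧ atFloor)): {Ground, DoorClosed, Floor2, Moving}.

{Ground, DoorClosed, Floor2, Moving}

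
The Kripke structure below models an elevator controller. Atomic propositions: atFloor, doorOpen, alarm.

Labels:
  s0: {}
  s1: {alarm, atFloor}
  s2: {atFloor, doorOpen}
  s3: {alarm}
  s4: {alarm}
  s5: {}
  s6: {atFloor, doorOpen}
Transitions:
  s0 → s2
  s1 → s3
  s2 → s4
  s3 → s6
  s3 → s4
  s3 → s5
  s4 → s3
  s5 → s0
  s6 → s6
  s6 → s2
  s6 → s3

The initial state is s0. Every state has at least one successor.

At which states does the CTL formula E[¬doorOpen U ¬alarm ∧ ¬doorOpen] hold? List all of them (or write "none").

States satisfying ¬doorOpen: {s0, s1, s3, s4, s5}.
States satisfying ¬alarm ∧ ¬doorOpen: {s0, s5}.
States satisfying E[¬doorOpen U ¬alarm ∧ ¬doorOpen]: {s0, s1, s3, s4, s5}.

{s0, s1, s3, s4, s5}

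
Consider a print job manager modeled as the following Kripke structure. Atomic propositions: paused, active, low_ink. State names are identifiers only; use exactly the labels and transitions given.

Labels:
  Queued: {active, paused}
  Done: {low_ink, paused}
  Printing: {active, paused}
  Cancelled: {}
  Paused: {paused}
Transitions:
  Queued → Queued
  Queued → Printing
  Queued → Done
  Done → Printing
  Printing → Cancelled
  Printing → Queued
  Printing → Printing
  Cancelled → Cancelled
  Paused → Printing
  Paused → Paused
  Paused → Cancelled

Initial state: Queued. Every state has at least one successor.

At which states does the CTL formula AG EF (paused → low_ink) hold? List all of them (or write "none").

{Queued, Done, Printing, Cancelled, Paused}

States satisfying EF (paused → low_ink): {Queued, Done, Printing, Cancelled, Paused}.
States satisfying AG EF (paused → low_ink): {Queued, Done, Printing, Cancelled, Paused}.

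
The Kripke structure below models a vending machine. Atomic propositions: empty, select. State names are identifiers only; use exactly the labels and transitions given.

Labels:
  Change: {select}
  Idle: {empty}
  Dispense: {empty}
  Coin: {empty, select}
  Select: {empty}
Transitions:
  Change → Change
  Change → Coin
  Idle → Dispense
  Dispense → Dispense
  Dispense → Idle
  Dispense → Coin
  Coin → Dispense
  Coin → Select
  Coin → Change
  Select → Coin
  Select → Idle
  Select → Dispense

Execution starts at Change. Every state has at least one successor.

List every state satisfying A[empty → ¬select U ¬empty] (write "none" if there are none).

{Change}

States satisfying empty → ¬select: {Change, Idle, Dispense, Select}.
States satisfying ¬empty: {Change}.
States satisfying A[empty → ¬select U ¬empty]: {Change}.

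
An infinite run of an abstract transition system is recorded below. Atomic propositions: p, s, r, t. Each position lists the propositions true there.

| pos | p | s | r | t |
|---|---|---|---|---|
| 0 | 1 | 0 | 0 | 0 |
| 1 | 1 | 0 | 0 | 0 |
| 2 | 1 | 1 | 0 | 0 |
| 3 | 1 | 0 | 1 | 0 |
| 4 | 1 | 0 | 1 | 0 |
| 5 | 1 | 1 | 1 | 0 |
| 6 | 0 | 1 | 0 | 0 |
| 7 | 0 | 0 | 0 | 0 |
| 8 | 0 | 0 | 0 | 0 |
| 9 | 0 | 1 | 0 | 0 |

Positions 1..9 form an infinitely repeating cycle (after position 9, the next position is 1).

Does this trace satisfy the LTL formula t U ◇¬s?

Satisfied

Walking from position 0: ◇¬s first holds at position 0, and t holds at every earlier position along the way, so t U ◇¬s holds.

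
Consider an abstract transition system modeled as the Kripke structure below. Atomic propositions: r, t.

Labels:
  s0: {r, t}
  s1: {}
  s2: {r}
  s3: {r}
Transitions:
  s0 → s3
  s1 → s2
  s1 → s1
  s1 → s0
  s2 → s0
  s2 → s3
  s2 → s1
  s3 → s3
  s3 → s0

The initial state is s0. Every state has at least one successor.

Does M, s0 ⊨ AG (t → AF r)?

Holds

States satisfying t → AF r: {s0, s1, s2, s3}.
States satisfying AG (t → AF r): {s0, s1, s2, s3}.
Every state reachable from s0 satisfies t → AF r.
s0 ∈ Sat(AG (t → AF r)).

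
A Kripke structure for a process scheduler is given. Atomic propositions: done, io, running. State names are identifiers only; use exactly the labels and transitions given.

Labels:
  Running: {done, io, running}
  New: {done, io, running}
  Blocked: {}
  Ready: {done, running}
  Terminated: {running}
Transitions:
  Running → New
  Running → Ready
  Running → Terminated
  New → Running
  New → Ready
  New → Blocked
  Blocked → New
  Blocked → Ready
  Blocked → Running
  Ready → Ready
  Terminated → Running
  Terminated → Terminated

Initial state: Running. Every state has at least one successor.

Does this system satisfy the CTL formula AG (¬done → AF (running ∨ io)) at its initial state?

Holds

States satisfying ¬done → AF (running ∨ io): {Running, New, Blocked, Ready, Terminated}.
States satisfying AG (¬done → AF (running ∨ io)): {Running, New, Blocked, Ready, Terminated}.
Every state reachable from Running satisfies ¬done → AF (running ∨ io).
Running ∈ Sat(AG (¬done → AF (running ∨ io))).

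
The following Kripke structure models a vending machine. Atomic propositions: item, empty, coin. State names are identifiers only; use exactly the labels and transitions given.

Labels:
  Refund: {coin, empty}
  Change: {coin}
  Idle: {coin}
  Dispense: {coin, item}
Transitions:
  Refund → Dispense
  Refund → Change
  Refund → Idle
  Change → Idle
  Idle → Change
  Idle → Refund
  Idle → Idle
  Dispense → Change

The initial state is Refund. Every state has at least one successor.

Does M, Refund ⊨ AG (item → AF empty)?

No

States satisfying item → AF empty: {Refund, Change, Idle}.
States satisfying AG (item → AF empty): ∅.
Dispense is reachable from Refund and violates item → AF empty, so AG fails at Refund.
Refund ∉ Sat(AG (item → AF empty)).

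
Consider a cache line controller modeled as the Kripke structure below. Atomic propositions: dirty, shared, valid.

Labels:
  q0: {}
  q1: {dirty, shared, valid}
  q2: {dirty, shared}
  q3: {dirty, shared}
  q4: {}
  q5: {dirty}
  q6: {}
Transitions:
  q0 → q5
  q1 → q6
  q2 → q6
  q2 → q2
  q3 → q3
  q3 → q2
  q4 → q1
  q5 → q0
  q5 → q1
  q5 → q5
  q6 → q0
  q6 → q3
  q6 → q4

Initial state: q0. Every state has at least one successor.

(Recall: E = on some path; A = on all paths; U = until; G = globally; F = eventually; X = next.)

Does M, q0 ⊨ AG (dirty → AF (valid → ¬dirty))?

States satisfying dirty → AF (valid → ¬dirty): {q0, q1, q2, q3, q4, q5, q6}.
States satisfying AG (dirty → AF (valid → ¬dirty)): {q0, q1, q2, q3, q4, q5, q6}.
Every state reachable from q0 satisfies dirty → AF (valid → ¬dirty).
q0 ∈ Sat(AG (dirty → AF (valid → ¬dirty))).

Holds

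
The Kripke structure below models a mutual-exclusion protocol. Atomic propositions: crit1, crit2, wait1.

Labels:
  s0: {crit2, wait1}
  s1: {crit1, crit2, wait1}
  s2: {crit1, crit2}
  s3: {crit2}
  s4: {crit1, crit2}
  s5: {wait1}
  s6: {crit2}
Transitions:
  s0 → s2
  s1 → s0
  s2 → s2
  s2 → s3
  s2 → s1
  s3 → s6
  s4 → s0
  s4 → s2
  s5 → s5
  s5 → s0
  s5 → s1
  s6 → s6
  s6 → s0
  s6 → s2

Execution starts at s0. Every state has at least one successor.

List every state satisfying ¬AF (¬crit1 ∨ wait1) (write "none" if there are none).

{s2, s4}

States satisfying ¬crit1 ∨ wait1: {s0, s1, s3, s5, s6}.
States satisfying AF (¬crit1 ∨ wait1): {s0, s1, s3, s5, s6}.
States satisfying ¬AF (¬crit1 ∨ wait1): {s2, s4}.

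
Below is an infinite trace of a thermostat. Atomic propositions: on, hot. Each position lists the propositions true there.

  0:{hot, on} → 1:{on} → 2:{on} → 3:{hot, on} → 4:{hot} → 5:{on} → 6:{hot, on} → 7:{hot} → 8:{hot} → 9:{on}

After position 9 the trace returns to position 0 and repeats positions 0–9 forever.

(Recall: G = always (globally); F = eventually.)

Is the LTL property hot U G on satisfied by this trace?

Does not hold

Walking from position 0: at position 1, G on has not yet held and hot fails, so hot U G on is false.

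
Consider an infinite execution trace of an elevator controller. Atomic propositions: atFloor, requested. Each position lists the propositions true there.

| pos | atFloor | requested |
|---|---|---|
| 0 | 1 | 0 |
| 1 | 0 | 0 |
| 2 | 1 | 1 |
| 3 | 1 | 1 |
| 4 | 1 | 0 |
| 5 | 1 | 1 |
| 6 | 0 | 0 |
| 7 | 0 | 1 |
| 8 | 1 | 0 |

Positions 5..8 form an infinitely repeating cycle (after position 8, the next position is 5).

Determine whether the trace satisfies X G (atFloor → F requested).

The position after 0 is 1; G (atFloor → F requested) is true there.

Yes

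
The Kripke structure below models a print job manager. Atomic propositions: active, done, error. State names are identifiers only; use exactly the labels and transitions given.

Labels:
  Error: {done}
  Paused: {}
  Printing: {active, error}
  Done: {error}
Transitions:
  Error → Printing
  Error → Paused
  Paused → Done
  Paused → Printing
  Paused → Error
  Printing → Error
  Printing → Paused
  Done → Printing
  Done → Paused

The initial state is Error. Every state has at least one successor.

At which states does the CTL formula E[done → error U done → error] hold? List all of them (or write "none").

States satisfying done → error: {Paused, Printing, Done}.
States satisfying E[done → error U done → error]: {Paused, Printing, Done}.

{Paused, Printing, Done}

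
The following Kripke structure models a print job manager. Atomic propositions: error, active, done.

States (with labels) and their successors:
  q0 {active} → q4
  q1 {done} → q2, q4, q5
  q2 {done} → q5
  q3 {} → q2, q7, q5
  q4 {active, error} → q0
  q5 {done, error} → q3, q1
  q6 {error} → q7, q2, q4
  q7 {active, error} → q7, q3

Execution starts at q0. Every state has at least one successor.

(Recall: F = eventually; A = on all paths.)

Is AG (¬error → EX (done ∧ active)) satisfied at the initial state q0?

No

States satisfying ¬error → EX (done ∧ active): {q4, q5, q6, q7}.
States satisfying AG (¬error → EX (done ∧ active)): ∅.
q0 is reachable from q0 and violates ¬error → EX (done ∧ active), so AG fails at q0.
q0 ∉ Sat(AG (¬error → EX (done ∧ active))).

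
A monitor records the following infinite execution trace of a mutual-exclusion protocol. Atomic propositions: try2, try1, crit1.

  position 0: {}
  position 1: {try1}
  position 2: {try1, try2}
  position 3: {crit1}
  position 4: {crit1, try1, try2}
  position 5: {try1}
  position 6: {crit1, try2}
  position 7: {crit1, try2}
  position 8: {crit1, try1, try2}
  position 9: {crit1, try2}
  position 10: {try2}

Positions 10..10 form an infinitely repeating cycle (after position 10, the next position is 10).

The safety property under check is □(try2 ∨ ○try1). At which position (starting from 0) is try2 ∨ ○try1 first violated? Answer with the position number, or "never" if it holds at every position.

Check try2 ∨ ○try1 at each position in order: 0 ✓, 1 ✓, 2 ✓, 3 ✓, 4 ✓.
At position 5 the labels are {try1} and the next position 6 has {crit1, try2}, so try2 ∨ ○try1 is false there. This is the first violation.

5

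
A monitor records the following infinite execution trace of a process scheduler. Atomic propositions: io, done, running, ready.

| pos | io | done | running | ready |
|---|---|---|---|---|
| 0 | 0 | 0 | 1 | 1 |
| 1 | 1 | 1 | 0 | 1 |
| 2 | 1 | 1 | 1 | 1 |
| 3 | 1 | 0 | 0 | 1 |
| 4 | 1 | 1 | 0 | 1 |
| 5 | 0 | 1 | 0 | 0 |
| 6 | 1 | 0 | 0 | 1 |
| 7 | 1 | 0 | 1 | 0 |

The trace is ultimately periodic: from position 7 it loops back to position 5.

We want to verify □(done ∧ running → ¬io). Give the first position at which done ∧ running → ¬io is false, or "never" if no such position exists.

2

Check done ∧ running → ¬io at each position in order: 0 ✓, 1 ✓.
At position 2 the labels are {done, io, ready, running}, so done ∧ running → ¬io is false there. This is the first violation.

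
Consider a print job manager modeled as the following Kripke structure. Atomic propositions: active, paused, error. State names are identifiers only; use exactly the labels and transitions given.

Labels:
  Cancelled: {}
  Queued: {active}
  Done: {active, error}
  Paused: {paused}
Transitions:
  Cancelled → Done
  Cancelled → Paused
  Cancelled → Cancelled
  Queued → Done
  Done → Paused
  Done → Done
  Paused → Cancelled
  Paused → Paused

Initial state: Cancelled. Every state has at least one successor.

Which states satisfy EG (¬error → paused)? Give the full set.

{Done, Paused}

States satisfying ¬error → paused: {Done, Paused}.
States satisfying EG (¬error → paused): {Done, Paused}.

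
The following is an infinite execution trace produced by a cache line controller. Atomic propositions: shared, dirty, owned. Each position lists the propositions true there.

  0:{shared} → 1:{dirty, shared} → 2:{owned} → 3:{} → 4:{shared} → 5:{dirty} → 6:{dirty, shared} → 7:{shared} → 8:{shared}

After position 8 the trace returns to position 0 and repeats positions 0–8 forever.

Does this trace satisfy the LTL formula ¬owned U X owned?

Walking from position 0: X owned first holds at position 1, and ¬owned holds at every earlier position along the way, so ¬owned U X owned holds.

Yes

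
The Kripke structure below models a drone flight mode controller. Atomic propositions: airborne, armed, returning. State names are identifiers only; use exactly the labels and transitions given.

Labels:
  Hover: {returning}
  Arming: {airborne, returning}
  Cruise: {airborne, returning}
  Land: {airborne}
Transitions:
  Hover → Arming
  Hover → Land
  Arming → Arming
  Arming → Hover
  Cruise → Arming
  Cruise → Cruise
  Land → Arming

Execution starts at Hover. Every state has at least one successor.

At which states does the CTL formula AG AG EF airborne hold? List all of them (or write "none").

{Hover, Arming, Cruise, Land}

States satisfying AG EF airborne: {Hover, Arming, Cruise, Land}.
States satisfying AG AG EF airborne: {Hover, Arming, Cruise, Land}.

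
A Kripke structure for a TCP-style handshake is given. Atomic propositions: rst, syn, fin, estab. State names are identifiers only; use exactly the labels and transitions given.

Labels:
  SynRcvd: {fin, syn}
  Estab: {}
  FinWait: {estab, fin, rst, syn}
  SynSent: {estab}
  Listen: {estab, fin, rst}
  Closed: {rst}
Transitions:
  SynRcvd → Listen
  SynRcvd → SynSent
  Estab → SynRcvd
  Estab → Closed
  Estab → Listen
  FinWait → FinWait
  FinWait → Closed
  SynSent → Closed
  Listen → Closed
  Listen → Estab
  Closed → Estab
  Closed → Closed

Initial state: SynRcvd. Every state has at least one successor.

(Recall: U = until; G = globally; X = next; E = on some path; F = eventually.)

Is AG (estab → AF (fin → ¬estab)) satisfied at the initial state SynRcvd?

States satisfying estab → AF (fin → ¬estab): {SynRcvd, Estab, SynSent, Listen, Closed}.
States satisfying AG (estab → AF (fin → ¬estab)): {SynRcvd, Estab, SynSent, Listen, Closed}.
Every state reachable from SynRcvd satisfies estab → AF (fin → ¬estab).
SynRcvd ∈ Sat(AG (estab → AF (fin → ¬estab))).

Yes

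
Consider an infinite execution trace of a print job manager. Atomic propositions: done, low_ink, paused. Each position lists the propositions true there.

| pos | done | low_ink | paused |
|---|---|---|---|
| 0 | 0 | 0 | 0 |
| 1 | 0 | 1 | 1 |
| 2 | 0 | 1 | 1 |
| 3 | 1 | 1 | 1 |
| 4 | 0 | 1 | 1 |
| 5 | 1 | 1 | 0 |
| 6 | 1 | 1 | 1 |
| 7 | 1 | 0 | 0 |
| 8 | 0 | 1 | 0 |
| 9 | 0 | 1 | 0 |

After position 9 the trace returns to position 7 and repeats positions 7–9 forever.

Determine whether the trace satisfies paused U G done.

Walking from position 0: at position 0, G done has not yet held and paused fails, so paused U G done is false.

Violated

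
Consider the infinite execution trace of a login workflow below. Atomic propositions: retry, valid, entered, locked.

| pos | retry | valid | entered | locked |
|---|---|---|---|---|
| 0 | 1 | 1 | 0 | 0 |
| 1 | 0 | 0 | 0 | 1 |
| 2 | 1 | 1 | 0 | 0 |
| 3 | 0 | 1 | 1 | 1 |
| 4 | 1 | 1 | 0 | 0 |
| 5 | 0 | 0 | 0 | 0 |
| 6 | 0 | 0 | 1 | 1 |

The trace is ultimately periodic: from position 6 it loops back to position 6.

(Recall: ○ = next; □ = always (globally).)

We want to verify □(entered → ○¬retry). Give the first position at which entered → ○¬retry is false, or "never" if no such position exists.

Check entered → ○¬retry at each position in order: 0 ✓, 1 ✓, 2 ✓.
At position 3 the labels are {entered, locked, valid} and the next position 4 has {retry, valid}, so entered → ○¬retry is false there. This is the first violation.

3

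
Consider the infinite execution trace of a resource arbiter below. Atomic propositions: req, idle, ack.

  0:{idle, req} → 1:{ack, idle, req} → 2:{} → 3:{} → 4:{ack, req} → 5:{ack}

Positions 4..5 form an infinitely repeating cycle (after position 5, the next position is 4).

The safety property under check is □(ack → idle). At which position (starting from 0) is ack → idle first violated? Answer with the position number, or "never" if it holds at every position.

Check ack → idle at each position in order: 0 ✓, 1 ✓, 2 ✓, 3 ✓.
At position 4 the labels are {ack, req}, so ack → idle is false there. This is the first violation.

4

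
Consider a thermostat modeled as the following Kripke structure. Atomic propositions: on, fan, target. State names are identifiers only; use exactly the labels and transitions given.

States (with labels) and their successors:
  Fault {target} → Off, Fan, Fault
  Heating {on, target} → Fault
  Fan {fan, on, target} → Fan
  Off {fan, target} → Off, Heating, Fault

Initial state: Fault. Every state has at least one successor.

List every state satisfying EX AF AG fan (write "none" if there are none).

States satisfying AF AG fan: {Fan}.
States satisfying EX AF AG fan: {Fault, Fan}.

{Fault, Fan}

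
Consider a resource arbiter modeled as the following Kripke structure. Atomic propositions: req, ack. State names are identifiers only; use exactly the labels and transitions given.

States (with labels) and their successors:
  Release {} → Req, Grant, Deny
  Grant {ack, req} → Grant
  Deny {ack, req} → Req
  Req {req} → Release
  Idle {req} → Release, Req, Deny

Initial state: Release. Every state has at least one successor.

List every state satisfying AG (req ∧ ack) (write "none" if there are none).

States satisfying req ∧ ack: {Grant, Deny}.
States satisfying AG (req ∧ ack): {Grant}.

{Grant}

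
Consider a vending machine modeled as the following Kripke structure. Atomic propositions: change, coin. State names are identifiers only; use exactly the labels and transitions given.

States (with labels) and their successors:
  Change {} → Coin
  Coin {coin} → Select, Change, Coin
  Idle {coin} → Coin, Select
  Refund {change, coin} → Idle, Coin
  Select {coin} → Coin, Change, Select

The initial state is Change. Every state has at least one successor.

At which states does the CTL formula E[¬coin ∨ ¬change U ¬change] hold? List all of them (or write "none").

States satisfying ¬coin ∨ ¬change: {Change, Coin, Idle, Select}.
States satisfying ¬change: {Change, Coin, Idle, Select}.
States satisfying E[¬coin ∨ ¬change U ¬change]: {Change, Coin, Idle, Select}.

{Change, Coin, Idle, Select}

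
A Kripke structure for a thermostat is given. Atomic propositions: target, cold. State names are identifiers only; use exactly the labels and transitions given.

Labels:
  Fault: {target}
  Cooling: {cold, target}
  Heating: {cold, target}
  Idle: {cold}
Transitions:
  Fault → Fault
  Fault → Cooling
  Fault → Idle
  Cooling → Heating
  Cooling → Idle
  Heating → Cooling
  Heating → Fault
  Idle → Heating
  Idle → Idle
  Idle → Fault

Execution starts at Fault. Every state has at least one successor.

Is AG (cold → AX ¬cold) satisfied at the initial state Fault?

States satisfying cold → AX ¬cold: {Fault}.
States satisfying AG (cold → AX ¬cold): ∅.
Cooling is reachable from Fault and violates cold → AX ¬cold, so AG fails at Fault.
Fault ∉ Sat(AG (cold → AX ¬cold)).

Violated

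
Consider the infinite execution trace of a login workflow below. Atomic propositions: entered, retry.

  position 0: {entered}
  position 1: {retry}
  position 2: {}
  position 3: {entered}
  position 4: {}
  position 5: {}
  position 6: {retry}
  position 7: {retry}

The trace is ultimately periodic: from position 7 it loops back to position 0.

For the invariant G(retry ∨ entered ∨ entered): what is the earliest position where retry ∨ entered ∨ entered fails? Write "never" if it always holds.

2

Check retry ∨ entered ∨ entered at each position in order: 0 ✓, 1 ✓.
At position 2 the labels are {}, so retry ∨ entered ∨ entered is false there. This is the first violation.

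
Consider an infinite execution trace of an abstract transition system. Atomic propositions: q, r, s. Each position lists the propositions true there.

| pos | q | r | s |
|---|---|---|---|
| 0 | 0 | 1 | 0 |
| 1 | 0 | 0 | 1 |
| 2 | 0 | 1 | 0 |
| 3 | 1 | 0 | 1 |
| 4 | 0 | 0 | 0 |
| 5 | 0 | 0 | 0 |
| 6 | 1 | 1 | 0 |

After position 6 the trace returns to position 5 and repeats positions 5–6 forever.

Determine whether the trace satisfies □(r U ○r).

Violated

r U ○r must hold at every position from 0 onward. It fails at position 2, so □(r U ○r) is false.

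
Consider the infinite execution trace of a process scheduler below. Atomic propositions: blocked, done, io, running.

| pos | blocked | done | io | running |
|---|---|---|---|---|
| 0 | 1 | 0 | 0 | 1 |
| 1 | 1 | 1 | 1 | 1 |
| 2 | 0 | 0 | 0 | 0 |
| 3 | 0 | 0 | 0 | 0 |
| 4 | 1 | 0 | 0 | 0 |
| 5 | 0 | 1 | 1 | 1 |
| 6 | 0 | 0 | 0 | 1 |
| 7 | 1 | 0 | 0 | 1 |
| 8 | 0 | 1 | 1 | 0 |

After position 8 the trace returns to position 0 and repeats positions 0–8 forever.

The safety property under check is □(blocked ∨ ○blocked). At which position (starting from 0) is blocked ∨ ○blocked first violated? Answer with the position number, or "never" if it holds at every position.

Check blocked ∨ ○blocked at each position in order: 0 ✓, 1 ✓.
At position 2 the labels are {} and the next position 3 has {}, so blocked ∨ ○blocked is false there. This is the first violation.

2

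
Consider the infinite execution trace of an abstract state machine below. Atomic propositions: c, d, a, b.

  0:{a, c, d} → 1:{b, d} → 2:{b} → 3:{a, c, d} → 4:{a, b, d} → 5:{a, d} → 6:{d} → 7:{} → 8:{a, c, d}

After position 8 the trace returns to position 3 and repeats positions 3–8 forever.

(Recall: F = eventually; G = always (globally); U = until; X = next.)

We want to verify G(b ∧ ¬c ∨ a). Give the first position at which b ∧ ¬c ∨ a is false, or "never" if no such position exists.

6

Check b ∧ ¬c ∨ a at each position in order: 0 ✓, 1 ✓, 2 ✓, 3 ✓, 4 ✓, 5 ✓.
At position 6 the labels are {d}, so b ∧ ¬c ∨ a is false there. This is the first violation.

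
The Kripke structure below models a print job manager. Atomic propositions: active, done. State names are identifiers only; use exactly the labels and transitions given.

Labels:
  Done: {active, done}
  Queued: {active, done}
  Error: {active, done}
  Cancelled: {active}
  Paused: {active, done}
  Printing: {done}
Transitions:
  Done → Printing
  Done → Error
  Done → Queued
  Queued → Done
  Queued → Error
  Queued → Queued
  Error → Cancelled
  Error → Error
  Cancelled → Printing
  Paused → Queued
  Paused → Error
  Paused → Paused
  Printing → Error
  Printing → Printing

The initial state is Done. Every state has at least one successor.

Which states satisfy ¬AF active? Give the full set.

{Printing}

States satisfying active: {Done, Queued, Error, Cancelled, Paused}.
States satisfying AF active: {Done, Queued, Error, Cancelled, Paused}.
States satisfying ¬AF active: {Printing}.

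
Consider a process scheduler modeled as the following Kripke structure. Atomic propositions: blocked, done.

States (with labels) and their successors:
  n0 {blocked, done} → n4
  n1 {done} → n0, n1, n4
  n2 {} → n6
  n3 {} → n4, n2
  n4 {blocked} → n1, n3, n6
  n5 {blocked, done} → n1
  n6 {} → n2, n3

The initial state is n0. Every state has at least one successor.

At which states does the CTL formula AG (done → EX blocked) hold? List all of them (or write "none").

States satisfying done → EX blocked: {n0, n1, n2, n3, n4, n6}.
States satisfying AG (done → EX blocked): {n0, n1, n2, n3, n4, n6}.

{n0, n1, n2, n3, n4, n6}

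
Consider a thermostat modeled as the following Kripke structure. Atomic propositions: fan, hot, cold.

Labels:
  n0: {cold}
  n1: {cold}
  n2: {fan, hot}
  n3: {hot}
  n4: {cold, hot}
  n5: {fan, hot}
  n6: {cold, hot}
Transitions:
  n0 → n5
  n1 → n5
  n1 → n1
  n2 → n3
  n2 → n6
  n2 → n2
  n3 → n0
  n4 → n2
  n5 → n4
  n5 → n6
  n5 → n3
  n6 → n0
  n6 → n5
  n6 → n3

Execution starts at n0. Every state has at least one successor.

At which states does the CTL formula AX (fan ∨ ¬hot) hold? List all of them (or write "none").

States satisfying fan ∨ ¬hot: {n0, n1, n2, n5}.
States satisfying AX (fan ∨ ¬hot): {n0, n1, n3, n4}.

{n0, n1, n3, n4}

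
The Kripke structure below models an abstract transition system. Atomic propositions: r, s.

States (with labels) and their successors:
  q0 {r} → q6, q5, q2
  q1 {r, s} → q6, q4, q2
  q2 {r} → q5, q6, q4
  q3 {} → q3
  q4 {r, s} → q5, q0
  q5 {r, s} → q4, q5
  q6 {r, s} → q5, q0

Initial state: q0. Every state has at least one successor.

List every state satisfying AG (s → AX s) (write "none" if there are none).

{q3}

States satisfying s → AX s: {q0, q2, q3, q5}.
States satisfying AG (s → AX s): {q3}.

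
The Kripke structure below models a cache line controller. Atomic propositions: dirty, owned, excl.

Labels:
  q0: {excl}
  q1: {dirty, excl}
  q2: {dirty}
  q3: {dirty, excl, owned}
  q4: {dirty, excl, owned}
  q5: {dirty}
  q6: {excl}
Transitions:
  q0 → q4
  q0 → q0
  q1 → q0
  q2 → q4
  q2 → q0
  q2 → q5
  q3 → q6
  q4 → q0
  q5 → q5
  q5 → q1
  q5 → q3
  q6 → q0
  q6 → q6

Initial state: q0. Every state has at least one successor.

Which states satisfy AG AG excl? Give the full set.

{q0, q1, q3, q4, q6}

States satisfying AG excl: {q0, q1, q3, q4, q6}.
States satisfying AG AG excl: {q0, q1, q3, q4, q6}.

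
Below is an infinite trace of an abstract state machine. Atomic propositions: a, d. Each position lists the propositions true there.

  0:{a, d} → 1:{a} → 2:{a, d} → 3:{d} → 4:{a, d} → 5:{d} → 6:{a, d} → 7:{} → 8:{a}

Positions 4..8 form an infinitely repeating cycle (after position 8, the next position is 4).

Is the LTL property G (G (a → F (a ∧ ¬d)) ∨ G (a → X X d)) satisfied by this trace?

G (a → F (a ∧ ¬d)) ∨ G (a → X X d) holds at every position 0..8, and those are all positions ever visited, so G (G (a → F (a ∧ ¬d)) ∨ G (a → X X d)) holds.

Holds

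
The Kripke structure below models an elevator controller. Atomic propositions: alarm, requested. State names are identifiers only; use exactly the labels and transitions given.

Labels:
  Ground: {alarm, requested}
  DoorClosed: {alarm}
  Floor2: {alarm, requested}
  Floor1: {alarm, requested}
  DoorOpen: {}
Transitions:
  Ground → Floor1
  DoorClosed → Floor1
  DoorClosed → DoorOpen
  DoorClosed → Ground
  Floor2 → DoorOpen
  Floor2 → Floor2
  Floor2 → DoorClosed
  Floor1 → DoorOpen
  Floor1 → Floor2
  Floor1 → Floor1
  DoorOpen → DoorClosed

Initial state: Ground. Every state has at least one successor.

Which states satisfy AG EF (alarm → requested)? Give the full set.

{Ground, DoorClosed, Floor2, Floor1, DoorOpen}

States satisfying EF (alarm → requested): {Ground, DoorClosed, Floor2, Floor1, DoorOpen}.
States satisfying AG EF (alarm → requested): {Ground, DoorClosed, Floor2, Floor1, DoorOpen}.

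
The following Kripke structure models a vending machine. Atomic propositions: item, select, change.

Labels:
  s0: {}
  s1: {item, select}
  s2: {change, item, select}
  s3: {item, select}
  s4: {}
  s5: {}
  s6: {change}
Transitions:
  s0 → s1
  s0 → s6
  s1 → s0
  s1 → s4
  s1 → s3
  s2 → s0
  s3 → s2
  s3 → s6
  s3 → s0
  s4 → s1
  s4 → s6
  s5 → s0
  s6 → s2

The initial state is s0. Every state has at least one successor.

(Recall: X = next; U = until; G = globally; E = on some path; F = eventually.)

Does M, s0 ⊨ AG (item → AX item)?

No

States satisfying item → AX item: {s0, s4, s5, s6}.
States satisfying AG (item → AX item): ∅.
s1 is reachable from s0 and violates item → AX item, so AG fails at s0.
s0 ∉ Sat(AG (item → AX item)).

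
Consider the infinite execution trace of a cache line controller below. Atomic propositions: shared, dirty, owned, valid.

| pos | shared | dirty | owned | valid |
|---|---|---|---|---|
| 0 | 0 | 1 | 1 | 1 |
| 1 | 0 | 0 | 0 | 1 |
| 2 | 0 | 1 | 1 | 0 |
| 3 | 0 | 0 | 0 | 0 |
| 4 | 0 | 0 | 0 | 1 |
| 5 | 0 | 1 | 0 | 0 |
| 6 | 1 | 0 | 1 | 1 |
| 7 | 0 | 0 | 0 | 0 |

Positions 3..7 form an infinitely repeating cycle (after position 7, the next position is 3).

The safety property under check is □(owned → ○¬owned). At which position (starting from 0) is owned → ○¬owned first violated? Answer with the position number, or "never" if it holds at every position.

owned → ○¬owned holds at every position 0..7, and those are all the positions the trace ever visits, so the invariant □(owned → ○¬owned) is never violated.

never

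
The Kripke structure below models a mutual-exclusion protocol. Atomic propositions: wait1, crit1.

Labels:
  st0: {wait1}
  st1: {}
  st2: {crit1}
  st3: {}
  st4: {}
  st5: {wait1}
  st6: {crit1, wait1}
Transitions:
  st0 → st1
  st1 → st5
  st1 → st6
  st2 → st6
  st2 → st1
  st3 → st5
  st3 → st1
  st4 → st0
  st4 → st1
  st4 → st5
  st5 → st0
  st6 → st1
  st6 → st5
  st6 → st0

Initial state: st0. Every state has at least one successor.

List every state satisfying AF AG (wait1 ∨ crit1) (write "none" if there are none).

States satisfying AG (wait1 ∨ crit1): ∅.
States satisfying AF AG (wait1 ∨ crit1): ∅.

none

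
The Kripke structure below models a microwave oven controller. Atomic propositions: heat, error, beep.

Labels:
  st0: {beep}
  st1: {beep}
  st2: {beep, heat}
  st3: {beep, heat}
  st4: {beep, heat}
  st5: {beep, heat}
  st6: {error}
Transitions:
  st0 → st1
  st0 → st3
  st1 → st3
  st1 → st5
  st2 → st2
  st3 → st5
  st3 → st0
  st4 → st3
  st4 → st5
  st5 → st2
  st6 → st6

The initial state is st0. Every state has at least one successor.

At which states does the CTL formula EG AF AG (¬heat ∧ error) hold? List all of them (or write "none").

{st6}

States satisfying AF AG (¬heat ∧ error): {st6}.
States satisfying EG AF AG (¬heat ∧ error): {st6}.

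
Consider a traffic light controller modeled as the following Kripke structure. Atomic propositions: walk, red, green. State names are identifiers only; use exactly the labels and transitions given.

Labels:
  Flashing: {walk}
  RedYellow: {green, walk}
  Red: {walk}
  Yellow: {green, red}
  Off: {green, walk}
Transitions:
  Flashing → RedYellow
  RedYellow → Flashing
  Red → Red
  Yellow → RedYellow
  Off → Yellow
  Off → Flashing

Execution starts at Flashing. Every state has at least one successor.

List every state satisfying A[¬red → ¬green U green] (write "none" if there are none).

{Flashing, RedYellow, Yellow, Off}

States satisfying ¬red → ¬green: {Flashing, Red, Yellow}.
States satisfying green: {RedYellow, Yellow, Off}.
States satisfying A[¬red → ¬green U green]: {Flashing, RedYellow, Yellow, Off}.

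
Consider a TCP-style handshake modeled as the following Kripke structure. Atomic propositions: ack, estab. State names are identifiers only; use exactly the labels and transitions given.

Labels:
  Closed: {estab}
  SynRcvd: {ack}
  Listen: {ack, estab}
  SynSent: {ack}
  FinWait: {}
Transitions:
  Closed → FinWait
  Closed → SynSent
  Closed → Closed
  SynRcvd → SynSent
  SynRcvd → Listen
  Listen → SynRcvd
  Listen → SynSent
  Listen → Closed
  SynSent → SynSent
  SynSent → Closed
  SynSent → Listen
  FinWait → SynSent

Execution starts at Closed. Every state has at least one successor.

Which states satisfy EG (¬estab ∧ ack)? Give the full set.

{SynRcvd, SynSent}

States satisfying ¬estab ∧ ack: {SynRcvd, SynSent}.
States satisfying EG (¬estab ∧ ack): {SynRcvd, SynSent}.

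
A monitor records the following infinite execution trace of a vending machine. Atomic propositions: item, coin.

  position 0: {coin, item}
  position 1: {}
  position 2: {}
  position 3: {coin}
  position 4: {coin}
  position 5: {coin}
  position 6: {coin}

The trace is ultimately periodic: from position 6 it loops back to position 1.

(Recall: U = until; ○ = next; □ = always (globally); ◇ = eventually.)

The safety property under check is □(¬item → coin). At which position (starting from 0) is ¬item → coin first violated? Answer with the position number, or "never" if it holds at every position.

1

Check ¬item → coin at each position in order: 0 ✓.
At position 1 the labels are {}, so ¬item → coin is false there. This is the first violation.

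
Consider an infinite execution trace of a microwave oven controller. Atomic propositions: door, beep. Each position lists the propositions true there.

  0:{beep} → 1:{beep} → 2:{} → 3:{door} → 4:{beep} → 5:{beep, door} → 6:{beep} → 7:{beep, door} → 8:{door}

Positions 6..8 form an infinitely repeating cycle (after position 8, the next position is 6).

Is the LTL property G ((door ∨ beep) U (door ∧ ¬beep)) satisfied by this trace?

No

(door ∨ beep) U (door ∧ ¬beep) must hold at every position from 0 onward. It fails at position 0, so G ((door ∨ beep) U (door ∧ ¬beep)) is false.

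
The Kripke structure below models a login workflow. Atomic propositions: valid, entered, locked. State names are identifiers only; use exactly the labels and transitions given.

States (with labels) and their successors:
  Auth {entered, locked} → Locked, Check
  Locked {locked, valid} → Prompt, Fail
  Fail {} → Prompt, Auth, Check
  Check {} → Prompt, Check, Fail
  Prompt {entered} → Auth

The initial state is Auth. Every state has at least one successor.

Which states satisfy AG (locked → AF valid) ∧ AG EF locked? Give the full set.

States satisfying locked → AF valid: {Locked, Fail, Check, Prompt}.
States satisfying AG (locked → AF valid): ∅.
States satisfying EF locked: {Auth, Locked, Fail, Check, Prompt}.
States satisfying AG EF locked: {Auth, Locked, Fail, Check, Prompt}.
States satisfying AG (locked → AF valid) ∧ AG EF locked: ∅.

none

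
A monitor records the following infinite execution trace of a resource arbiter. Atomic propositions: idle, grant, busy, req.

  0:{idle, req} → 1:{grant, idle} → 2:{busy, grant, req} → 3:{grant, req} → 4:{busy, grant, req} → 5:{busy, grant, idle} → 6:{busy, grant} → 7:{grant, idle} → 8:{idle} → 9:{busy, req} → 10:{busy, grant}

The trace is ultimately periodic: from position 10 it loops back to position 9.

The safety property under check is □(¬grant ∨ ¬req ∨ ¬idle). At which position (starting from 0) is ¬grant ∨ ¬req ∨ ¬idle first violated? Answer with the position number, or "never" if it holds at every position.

¬grant ∨ ¬req ∨ ¬idle holds at every position 0..10, and those are all the positions the trace ever visits, so the invariant □(¬grant ∨ ¬req ∨ ¬idle) is never violated.

never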